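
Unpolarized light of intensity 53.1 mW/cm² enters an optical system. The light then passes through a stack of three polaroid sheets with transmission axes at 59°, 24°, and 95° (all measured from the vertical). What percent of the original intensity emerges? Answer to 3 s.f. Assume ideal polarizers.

≈ 3.56%

Unpolarized light through the first polarizer → I₁ = 53.1 mW/cm²/2 = 26.55 mW/cm², polarized at 59°.
I₂ = I₁ · cos²(35°) = 26.55 · 0.671 = 17.82 mW/cm².
I₃ = I₂ · cos²(71°) = 17.82 · 0.106 = 1.888 mW/cm².
That is 3.556% of the incident intensity.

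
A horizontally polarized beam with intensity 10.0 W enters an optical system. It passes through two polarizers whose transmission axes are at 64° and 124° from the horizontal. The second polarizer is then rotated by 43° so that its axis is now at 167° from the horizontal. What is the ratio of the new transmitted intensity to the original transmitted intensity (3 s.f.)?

Before rotation:
I₁ = I₀ cos²(64° − 0°) = I₀ cos²(64°) = 0.1922 I₀.
I₂ = I₁ cos²(124° − 64°) = 0.1922 I₀ · cos²(60°) = 0.04804 I₀.
After rotation:
I₁ = I₀ cos²(64° − 0°) = I₀ cos²(64°) = 0.1922 I₀.
Angle between axes 1 and 2: 77°. I₂ = 0.1922 I₀ · cos²(77°) = 0.009724 I₀.
Ratio = 0.009724 / 0.04804 = 0.2024.

I_new/I_old ≈ 0.202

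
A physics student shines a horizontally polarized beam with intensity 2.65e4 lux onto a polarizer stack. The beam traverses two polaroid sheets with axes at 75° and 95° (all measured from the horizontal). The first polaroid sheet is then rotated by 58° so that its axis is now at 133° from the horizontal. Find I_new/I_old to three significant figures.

Before rotation:
By Malus's law, I₁ = I₀ cos²(75° − 0°) = I₀ cos²(75°) = 0.06699 I₀.
I₂ = I₁ cos²(95° − 75°) = 0.06699 I₀ · cos²(20°) = 0.05915 I₀.
After rotation:
I₁ = I₀ cos²(133° − 0°) = I₀ cos²(47°) = 0.4651 I₀.
I₂ = I₁ cos²(95° − 133°) = 0.4651 I₀ · cos²(38°) = 0.2888 I₀.
Ratio = 0.2888 / 0.05915 = 4.883.

I_new/I_old ≈ 4.88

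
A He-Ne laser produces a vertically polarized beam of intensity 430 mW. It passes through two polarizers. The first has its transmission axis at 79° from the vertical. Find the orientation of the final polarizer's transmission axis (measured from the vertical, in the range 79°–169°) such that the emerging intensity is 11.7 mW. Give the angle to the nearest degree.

θ ≈ 109°

I₁ = I₀ cos²(79° − 0°) = I₀ cos²(79°) = 0.03641 I₀.
Target fraction: 11.7 / 430 mW = 0.02721 of I₀.
Need I₂/I₀ = 0.02721, so cos²(θ − 79°) = 0.02721 / 0.03641 = 0.7473.
θ − 79° = arccos(√0.7473) = 30.2°, giving θ ≈ 79 + 30.2 = 109.2°.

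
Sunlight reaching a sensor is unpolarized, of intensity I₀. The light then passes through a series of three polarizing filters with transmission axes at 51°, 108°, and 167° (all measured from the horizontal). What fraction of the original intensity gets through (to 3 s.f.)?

Unpolarized light through the first polarizer → I₁ = ½ I₀, now polarized at 51°.
I₂ = I₁ cos²(108° − 51°) = 0.5 I₀ · cos²(57°) = 0.1483 I₀.
I₃ = I₂ cos²(167° − 108°) = 0.1483 I₀ · cos²(59°) = 0.03934 I₀.
Transmitted fraction = 0.03934.

≈ 0.0393 I₀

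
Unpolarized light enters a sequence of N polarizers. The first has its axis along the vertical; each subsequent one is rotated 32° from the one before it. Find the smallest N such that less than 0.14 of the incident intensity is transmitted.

N = 5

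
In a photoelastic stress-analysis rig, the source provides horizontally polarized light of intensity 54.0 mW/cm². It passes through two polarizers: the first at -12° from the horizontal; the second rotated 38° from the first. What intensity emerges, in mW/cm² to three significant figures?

I₁ = 54.0 mW/cm² · cos²(12°) = 51.67 mW/cm².
I₂ = I₁ · cos²(38°) = 51.67 · 0.621 = 32.08 mW/cm².

I ≈ 32.1 mW/cm²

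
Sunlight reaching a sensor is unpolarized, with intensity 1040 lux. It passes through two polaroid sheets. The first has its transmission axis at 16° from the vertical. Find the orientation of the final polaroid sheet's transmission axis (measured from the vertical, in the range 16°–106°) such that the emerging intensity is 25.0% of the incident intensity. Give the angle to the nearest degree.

θ ≈ 61°

Unpolarized light through the first polarizer → I₁ = ½ I₀, now polarized at 16°.
Need I₂/I₀ = 0.25, so cos²(θ − 16°) = 0.25 / 0.5 = 0.5.
θ − 16° = arccos(√0.5) = 45.0°, giving θ ≈ 16 + 45.0 = 61.0°.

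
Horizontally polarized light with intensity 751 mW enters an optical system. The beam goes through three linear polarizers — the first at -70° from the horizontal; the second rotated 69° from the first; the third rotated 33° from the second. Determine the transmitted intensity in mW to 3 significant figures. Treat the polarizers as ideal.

By Malus's law, I₁ = 751 mW · cos²(70°) = 87.85 mW.
I₂ = I₁ · cos²(69°) = 87.85 · 0.1284 = 11.28 mW.
I₃ = I₂ · cos²(33°) = 11.28 · 0.7034 = 7.936 mW.

I ≈ 7.94 mW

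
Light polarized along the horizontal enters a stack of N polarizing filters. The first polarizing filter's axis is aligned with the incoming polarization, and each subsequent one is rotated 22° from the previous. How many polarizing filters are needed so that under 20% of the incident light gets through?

N = 12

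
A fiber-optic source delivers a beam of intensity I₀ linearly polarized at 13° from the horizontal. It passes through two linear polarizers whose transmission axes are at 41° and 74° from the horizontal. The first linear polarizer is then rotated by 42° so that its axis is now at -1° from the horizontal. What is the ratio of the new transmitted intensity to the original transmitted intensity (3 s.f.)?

I_new/I_old ≈ 0.115

Before rotation:
By Malus's law, I₁ = I₀ cos²(41° − 13°) = I₀ cos²(28°) = 0.7796 I₀.
I₂ = I₁ cos²(74° − 41°) = 0.7796 I₀ · cos²(33°) = 0.5483 I₀.
After rotation:
I₁ = I₀ cos²(-1° − 13°) = I₀ cos²(14°) = 0.9415 I₀.
I₂ = I₁ cos²(74° + 1°) = 0.9415 I₀ · cos²(75°) = 0.06307 I₀.
Ratio = 0.06307 / 0.5483 = 0.115.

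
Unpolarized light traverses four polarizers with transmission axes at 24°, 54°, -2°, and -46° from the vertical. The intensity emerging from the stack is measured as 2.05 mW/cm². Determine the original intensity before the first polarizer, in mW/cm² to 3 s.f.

I₀ ≈ 33.8 mW/cm²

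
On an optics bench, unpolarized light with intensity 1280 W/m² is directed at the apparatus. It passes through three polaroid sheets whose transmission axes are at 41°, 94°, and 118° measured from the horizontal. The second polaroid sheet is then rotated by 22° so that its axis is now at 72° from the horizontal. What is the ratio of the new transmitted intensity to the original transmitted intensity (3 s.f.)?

Before rotation:
Unpolarized light through the first polarizer → I₁ = ½ I₀, now polarized at 41°.
I₂ = I₁ cos²(94° − 41°) = 0.5 I₀ · cos²(53°) = 0.1811 I₀.
I₃ = I₂ cos²(118° − 94°) = 0.1811 I₀ · cos²(24°) = 0.1511 I₀.
After rotation:
Unpolarized light through the first polarizer → I₁ = ½ I₀, now polarized at 41°.
I₂ = I₁ cos²(72° − 41°) = 0.5 I₀ · cos²(31°) = 0.3674 I₀.
I₃ = I₂ cos²(118° − 72°) = 0.3674 I₀ · cos²(46°) = 0.1773 I₀.
Ratio = 0.1773 / 0.1511 = 1.173.

I_new/I_old ≈ 1.17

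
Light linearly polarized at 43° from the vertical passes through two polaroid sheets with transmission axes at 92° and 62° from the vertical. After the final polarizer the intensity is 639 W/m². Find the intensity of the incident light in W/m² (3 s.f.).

I₀ ≈ 1980 W/m²

I₁ = I₀ cos²(92° − 43°) = I₀ cos²(49°) = 0.4304 I₀.
I₂ = I₁ cos²(62° − 92°) = 0.4304 I₀ · cos²(30°) = 0.3228 I₀.
So 639 W/m² = 0.3228 I₀, giving I₀ = 639/0.3228 = 1979 W/m².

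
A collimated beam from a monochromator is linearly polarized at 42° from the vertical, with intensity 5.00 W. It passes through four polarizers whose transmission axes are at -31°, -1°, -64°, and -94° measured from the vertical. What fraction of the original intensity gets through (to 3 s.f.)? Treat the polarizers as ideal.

I₁ = 5.00 W · cos²(73°) = 0.4274 W.
I₂ = I₁ · cos²(30°) = 0.4274 · 0.75 = 0.3206 W.
I₃ = I₂ · cos²(63°) = 0.3206 · 0.2061 = 0.06607 W.
I₄ = I₃ · cos²(30°) = 0.06607 · 0.75 = 0.04955 W.
Transmitted fraction = 0.00991.

I/I₀ ≈ 0.00991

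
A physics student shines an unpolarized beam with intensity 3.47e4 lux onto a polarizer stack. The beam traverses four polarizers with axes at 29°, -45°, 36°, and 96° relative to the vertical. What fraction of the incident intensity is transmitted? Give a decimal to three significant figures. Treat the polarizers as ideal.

I/I₀ ≈ 0.000232

Unpolarized light through the first polarizer → I₁ = 3.47e4 lux/2 = 1.735e+04 lux, polarized at 29°.
I₂ = I₁ · cos²(74°) = 1.735e+04 · 0.07598 = 1318 lux.
I₃ = I₂ · cos²(81°) = 1318 · 0.02447 = 32.26 lux.
I₄ = I₃ · cos²(60°) = 32.26 · 0.25 = 8.065 lux.
Transmitted fraction = 0.0002324.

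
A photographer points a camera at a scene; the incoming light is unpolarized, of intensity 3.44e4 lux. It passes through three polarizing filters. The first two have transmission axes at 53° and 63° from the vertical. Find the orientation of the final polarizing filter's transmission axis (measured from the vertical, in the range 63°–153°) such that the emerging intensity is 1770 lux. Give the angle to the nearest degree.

Unpolarized light through the first polarizer → I₁ = ½ I₀, now polarized at 53°.
I₂ = I₁ cos²(63° − 53°) = 0.5 I₀ · cos²(10°) = 0.4849 I₀.
Target fraction: 1770 / 3.44e4 lux = 0.05145 of I₀.
Need I₃/I₀ = 0.05145, so cos²(θ − 63°) = 0.05145 / 0.4849 = 0.1061.
θ − 63° = arccos(√0.1061) = 71.0°, giving θ ≈ 63 + 71.0 = 134.0°.

θ ≈ 134°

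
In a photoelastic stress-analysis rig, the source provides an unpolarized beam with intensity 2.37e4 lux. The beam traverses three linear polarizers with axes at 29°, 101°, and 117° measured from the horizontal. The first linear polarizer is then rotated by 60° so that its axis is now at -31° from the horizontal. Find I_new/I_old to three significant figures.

Before rotation:
Unpolarized light through the first polarizer → I₁ = ½ I₀, now polarized at 29°.
I₂ = I₁ cos²(101° − 29°) = 0.5 I₀ · cos²(72°) = 0.04775 I₀.
I₃ = I₂ cos²(117° − 101°) = 0.04775 I₀ · cos²(16°) = 0.04412 I₀.
After rotation:
Unpolarized light through the first polarizer → I₁ = ½ I₀, now polarized at -31°.
Angle between axes 1 and 2: 48°. I₂ = 0.5 I₀ · cos²(48°) = 0.2239 I₀.
I₃ = I₂ cos²(117° − 101°) = 0.2239 I₀ · cos²(16°) = 0.2069 I₀.
Ratio = 0.2069 / 0.04412 = 4.689.

I_new/I_old ≈ 4.69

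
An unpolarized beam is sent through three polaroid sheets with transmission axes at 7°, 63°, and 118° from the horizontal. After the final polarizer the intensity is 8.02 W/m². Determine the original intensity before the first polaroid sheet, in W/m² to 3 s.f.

Unpolarized light through the first polarizer → I₁ = ½ I₀, now polarized at 7°.
I₂ = I₁ cos²(63° − 7°) = 0.5 I₀ · cos²(56°) = 0.1563 I₀.
I₃ = I₂ cos²(118° − 63°) = 0.1563 I₀ · cos²(55°) = 0.05144 I₀.
So 8.02 W/m² = 0.05144 I₀, giving I₀ = 8.02/0.05144 = 155.9 W/m².

I₀ ≈ 156 W/m²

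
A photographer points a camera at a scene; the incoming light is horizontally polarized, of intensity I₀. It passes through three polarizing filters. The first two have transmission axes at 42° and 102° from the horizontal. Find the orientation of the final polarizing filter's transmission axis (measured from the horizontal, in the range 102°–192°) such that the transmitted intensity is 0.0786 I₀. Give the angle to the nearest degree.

θ ≈ 143°

I₁ = I₀ cos²(42° − 0°) = I₀ cos²(42°) = 0.5523 I₀.
I₂ = I₁ cos²(102° − 42°) = 0.5523 I₀ · cos²(60°) = 0.1381 I₀.
Need I₃/I₀ = 0.0786, so cos²(θ − 102°) = 0.0786 / 0.1381 = 0.5693.
θ − 102° = arccos(√0.5693) = 41.0°, giving θ ≈ 102 + 41.0 = 143.0°.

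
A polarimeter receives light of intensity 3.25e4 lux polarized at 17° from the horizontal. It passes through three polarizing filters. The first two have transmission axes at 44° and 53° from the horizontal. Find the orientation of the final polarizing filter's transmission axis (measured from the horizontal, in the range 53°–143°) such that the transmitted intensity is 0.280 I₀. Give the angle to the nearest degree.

θ ≈ 106°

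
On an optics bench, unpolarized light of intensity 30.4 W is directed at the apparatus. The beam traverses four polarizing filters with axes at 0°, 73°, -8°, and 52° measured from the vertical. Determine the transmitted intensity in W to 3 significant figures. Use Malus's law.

Unpolarized light through the first polarizer → I₁ = 30.4 W/2 = 15.2 W, polarized at 0°.
I₂ = I₁ · cos²(73°) = 15.2 · 0.08548 = 1.299 W.
I₃ = I₂ · cos²(81°) = 1.299 · 0.02447 = 0.0318 W.
I₄ = I₃ · cos²(60°) = 0.0318 · 0.25 = 0.007949 W.

I ≈ 0.00795 W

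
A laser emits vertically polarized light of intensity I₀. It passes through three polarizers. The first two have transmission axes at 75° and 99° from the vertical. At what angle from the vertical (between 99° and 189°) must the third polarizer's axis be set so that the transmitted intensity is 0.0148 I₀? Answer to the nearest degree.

θ ≈ 158°

I₁ = I₀ cos²(75° − 0°) = I₀ cos²(75°) = 0.06699 I₀.
I₂ = I₁ cos²(99° − 75°) = 0.06699 I₀ · cos²(24°) = 0.05591 I₀.
Need I₃/I₀ = 0.0148, so cos²(θ − 99°) = 0.0148 / 0.05591 = 0.2647.
θ − 99° = arccos(√0.2647) = 59.0°, giving θ ≈ 99 + 59.0 = 158.0°.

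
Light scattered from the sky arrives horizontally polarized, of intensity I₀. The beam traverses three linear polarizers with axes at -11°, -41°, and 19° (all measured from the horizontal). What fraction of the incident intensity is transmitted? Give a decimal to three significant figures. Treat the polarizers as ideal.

≈ 0.181 I₀

By Malus's law, I₁ = I₀ cos²(-11° − 0°) = I₀ cos²(11°) = 0.9636 I₀.
I₂ = I₁ cos²(-41° + 11°) = 0.9636 I₀ · cos²(30°) = 0.7227 I₀.
I₃ = I₂ cos²(19° + 41°) = 0.7227 I₀ · cos²(60°) = 0.1807 I₀.
Transmitted fraction = 0.1807.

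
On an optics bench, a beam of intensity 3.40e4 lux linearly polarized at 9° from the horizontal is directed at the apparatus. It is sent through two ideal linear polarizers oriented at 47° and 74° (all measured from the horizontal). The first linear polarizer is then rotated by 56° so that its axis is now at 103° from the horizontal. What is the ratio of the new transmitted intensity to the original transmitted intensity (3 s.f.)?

I_new/I_old ≈ 0.00755

Before rotation:
I₁ = I₀ cos²(47° − 9°) = I₀ cos²(38°) = 0.621 I₀.
I₂ = I₁ cos²(74° − 47°) = 0.621 I₀ · cos²(27°) = 0.493 I₀.
After rotation:
I₁ = I₀ cos²(103° − 9°) = I₀ cos²(86°) = 0.004866 I₀.
I₂ = I₁ cos²(74° − 103°) = 0.004866 I₀ · cos²(29°) = 0.003722 I₀.
Ratio = 0.003722 / 0.493 = 0.007551.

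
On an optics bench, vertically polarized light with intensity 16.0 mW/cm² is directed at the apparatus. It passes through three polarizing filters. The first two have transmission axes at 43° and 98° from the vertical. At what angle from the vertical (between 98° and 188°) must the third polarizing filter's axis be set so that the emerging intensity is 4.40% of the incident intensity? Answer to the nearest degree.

By Malus's law, I₁ = I₀ cos²(43° − 0°) = I₀ cos²(43°) = 0.5349 I₀.
I₂ = I₁ cos²(98° − 43°) = 0.5349 I₀ · cos²(55°) = 0.176 I₀.
Need I₃/I₀ = 0.044, so cos²(θ − 98°) = 0.044 / 0.176 = 0.25.
θ − 98° = arccos(√0.25) = 60.0°, giving θ ≈ 98 + 60.0 = 158.0°.

θ ≈ 158°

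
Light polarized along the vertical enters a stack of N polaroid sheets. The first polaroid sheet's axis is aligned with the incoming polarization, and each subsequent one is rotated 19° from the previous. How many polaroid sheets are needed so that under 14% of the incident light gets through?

First polarizer is aligned with the polarization: full transmission.
Each further stage multiplies by cos²(19°) = 0.894.
After N polarizers: T = 0.894^(N−1). Require T < 0.14 ⇒ N−1 > ln(0.14)/ln(0.894) = 17.55, so N−1 ≥ 18 and N = 19.
Check: N=19 gives T = 0.1331 < 0.14; N=18 gives T = 0.1489.

N = 19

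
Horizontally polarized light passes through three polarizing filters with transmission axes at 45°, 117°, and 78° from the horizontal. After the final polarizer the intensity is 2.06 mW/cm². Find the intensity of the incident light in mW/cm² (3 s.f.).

I₀ ≈ 71.4 mW/cm²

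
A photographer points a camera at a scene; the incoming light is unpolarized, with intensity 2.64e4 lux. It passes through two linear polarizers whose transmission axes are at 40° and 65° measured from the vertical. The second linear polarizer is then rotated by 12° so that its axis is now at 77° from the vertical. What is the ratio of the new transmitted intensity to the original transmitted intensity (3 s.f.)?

I_new/I_old ≈ 0.777

Before rotation:
Unpolarized light through the first polarizer → I₁ = ½ I₀, now polarized at 40°.
I₂ = I₁ cos²(65° − 40°) = 0.5 I₀ · cos²(25°) = 0.4107 I₀.
After rotation:
Unpolarized light through the first polarizer → I₁ = ½ I₀, now polarized at 40°.
I₂ = I₁ cos²(77° − 40°) = 0.5 I₀ · cos²(37°) = 0.3189 I₀.
Ratio = 0.3189 / 0.4107 = 0.7765.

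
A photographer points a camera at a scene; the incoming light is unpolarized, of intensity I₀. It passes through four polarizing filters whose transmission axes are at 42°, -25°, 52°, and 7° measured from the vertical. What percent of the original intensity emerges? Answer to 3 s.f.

≈ 0.193%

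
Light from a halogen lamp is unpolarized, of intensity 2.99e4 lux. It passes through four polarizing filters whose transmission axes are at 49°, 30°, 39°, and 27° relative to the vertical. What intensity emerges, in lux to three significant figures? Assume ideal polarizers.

I ≈ 1.25e4 lux

Unpolarized light through the first polarizer → I₁ = 2.99e4 lux/2 = 1.495e+04 lux, polarized at 49°.
I₂ = I₁ · cos²(19°) = 1.495e+04 · 0.894 = 1.337e+04 lux.
I₃ = I₂ · cos²(9°) = 1.337e+04 · 0.9755 = 1.304e+04 lux.
I₄ = I₃ · cos²(12°) = 1.304e+04 · 0.9568 = 1.247e+04 lux.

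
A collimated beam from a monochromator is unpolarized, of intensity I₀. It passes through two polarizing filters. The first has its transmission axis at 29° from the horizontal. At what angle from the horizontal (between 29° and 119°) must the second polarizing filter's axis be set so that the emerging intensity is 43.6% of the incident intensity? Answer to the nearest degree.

θ ≈ 50°

Unpolarized light through the first polarizer → I₁ = ½ I₀, now polarized at 29°.
Need I₂/I₀ = 0.436, so cos²(θ − 29°) = 0.436 / 0.5 = 0.872.
θ − 29° = arccos(√0.872) = 21.0°, giving θ ≈ 29 + 21.0 = 50.0°.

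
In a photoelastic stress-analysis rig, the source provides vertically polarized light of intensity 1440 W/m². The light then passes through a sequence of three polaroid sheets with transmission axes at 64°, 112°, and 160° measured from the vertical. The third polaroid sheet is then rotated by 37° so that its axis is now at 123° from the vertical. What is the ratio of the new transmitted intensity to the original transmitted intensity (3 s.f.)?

Before rotation:
By Malus's law, I₁ = I₀ cos²(64° − 0°) = I₀ cos²(64°) = 0.1922 I₀.
I₂ = I₁ cos²(112° − 64°) = 0.1922 I₀ · cos²(48°) = 0.08604 I₀.
I₃ = I₂ cos²(160° − 112°) = 0.08604 I₀ · cos²(48°) = 0.03852 I₀.
After rotation:
I₁ = I₀ cos²(64° − 0°) = I₀ cos²(64°) = 0.1922 I₀.
I₂ = I₁ cos²(112° − 64°) = 0.1922 I₀ · cos²(48°) = 0.08604 I₀.
I₃ = I₂ cos²(123° − 112°) = 0.08604 I₀ · cos²(11°) = 0.08291 I₀.
Ratio = 0.08291 / 0.03852 = 2.152.

I_new/I_old ≈ 2.15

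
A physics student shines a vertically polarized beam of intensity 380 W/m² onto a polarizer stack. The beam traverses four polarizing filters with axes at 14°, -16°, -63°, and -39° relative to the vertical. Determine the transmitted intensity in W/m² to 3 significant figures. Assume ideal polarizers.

By Malus's law, I₁ = 380 W/m² · cos²(14°) = 357.8 W/m².
I₂ = I₁ · cos²(30°) = 357.8 · 0.75 = 268.3 W/m².
I₃ = I₂ · cos²(47°) = 268.3 · 0.4651 = 124.8 W/m².
I₄ = I₃ · cos²(24°) = 124.8 · 0.8346 = 104.2 W/m².

I ≈ 104 W/m²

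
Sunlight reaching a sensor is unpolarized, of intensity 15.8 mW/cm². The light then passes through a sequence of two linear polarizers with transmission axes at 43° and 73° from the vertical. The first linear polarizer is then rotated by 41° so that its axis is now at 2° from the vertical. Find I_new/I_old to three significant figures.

Before rotation:
Unpolarized light through the first polarizer → I₁ = ½ I₀, now polarized at 43°.
I₂ = I₁ cos²(73° − 43°) = 0.5 I₀ · cos²(30°) = 0.375 I₀.
After rotation:
Unpolarized light through the first polarizer → I₁ = ½ I₀, now polarized at 2°.
I₂ = I₁ cos²(73° − 2°) = 0.5 I₀ · cos²(71°) = 0.053 I₀.
Ratio = 0.053 / 0.375 = 0.1413.

I_new/I_old ≈ 0.141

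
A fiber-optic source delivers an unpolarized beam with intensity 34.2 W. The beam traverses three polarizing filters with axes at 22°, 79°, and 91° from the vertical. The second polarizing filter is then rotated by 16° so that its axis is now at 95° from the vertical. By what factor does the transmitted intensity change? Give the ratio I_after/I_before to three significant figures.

I_new/I_old ≈ 0.300

Before rotation:
Unpolarized light through the first polarizer → I₁ = ½ I₀, now polarized at 22°.
I₂ = I₁ cos²(79° − 22°) = 0.5 I₀ · cos²(57°) = 0.1483 I₀.
I₃ = I₂ cos²(91° − 79°) = 0.1483 I₀ · cos²(12°) = 0.1419 I₀.
After rotation:
Unpolarized light through the first polarizer → I₁ = ½ I₀, now polarized at 22°.
I₂ = I₁ cos²(95° − 22°) = 0.5 I₀ · cos²(73°) = 0.04274 I₀.
I₃ = I₂ cos²(91° − 95°) = 0.04274 I₀ · cos²(4°) = 0.04253 I₀.
Ratio = 0.04253 / 0.1419 = 0.2997.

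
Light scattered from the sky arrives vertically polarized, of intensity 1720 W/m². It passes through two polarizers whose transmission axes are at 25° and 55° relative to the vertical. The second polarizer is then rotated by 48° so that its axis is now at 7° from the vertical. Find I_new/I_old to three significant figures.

Before rotation:
I₁ = I₀ cos²(25° − 0°) = I₀ cos²(25°) = 0.8214 I₀.
I₂ = I₁ cos²(55° − 25°) = 0.8214 I₀ · cos²(30°) = 0.616 I₀.
After rotation:
I₁ = I₀ cos²(25° − 0°) = I₀ cos²(25°) = 0.8214 I₀.
I₂ = I₁ cos²(7° − 25°) = 0.8214 I₀ · cos²(18°) = 0.743 I₀.
Ratio = 0.743 / 0.616 = 1.206.

I_new/I_old ≈ 1.21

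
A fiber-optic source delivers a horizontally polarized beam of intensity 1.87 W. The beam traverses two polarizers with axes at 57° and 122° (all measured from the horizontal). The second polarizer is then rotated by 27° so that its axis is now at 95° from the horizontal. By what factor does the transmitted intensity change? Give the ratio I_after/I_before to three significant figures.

Before rotation:
I₁ = I₀ cos²(57° − 0°) = I₀ cos²(57°) = 0.2966 I₀.
I₂ = I₁ cos²(122° − 57°) = 0.2966 I₀ · cos²(65°) = 0.05298 I₀.
After rotation:
I₁ = I₀ cos²(57° − 0°) = I₀ cos²(57°) = 0.2966 I₀.
I₂ = I₁ cos²(95° − 57°) = 0.2966 I₀ · cos²(38°) = 0.1842 I₀.
Ratio = 0.1842 / 0.05298 = 3.477.

I_new/I_old ≈ 3.48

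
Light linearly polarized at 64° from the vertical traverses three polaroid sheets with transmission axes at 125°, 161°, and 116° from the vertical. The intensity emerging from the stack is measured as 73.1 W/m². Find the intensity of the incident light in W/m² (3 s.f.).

I₁ = I₀ cos²(125° − 64°) = I₀ cos²(61°) = 0.235 I₀.
I₂ = I₁ cos²(161° − 125°) = 0.235 I₀ · cos²(36°) = 0.1538 I₀.
I₃ = I₂ cos²(116° − 161°) = 0.1538 I₀ · cos²(45°) = 0.07692 I₀.
So 73.1 W/m² = 0.07692 I₀, giving I₀ = 73.1/0.07692 = 950.4 W/m².

I₀ ≈ 950 W/m²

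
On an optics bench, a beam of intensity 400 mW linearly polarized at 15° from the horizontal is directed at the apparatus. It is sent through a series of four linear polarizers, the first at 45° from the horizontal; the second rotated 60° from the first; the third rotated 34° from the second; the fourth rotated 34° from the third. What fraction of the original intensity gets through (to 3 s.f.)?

I₁ = 400 mW · cos²(30°) = 300 mW.
I₂ = I₁ · cos²(60°) = 300 · 0.25 = 75 mW.
I₃ = I₂ · cos²(34°) = 75 · 0.6873 = 51.55 mW.
I₄ = I₃ · cos²(34°) = 51.55 · 0.6873 = 35.43 mW.
Transmitted fraction = 0.08857.

I/I₀ ≈ 0.0886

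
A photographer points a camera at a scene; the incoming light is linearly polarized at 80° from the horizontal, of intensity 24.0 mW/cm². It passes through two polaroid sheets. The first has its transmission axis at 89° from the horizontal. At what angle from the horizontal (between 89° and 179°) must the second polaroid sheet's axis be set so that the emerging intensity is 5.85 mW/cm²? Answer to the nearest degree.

By Malus's law, I₁ = I₀ cos²(89° − 80°) = I₀ cos²(9°) = 0.9755 I₀.
Target fraction: 5.85 / 24.0 mW/cm² = 0.2437 of I₀.
Need I₂/I₀ = 0.2437, so cos²(θ − 89°) = 0.2437 / 0.9755 = 0.2499.
θ − 89° = arccos(√0.2499) = 60.0°, giving θ ≈ 89 + 60.0 = 149.0°.

θ ≈ 149°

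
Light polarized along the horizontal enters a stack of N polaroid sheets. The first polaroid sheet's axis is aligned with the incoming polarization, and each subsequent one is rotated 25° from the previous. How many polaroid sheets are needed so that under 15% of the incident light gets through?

N = 11

First polarizer is aligned with the polarization: full transmission.
Each further stage multiplies by cos²(25°) = 0.8214.
After N polarizers: T = 0.8214^(N−1). Require T < 0.15 ⇒ N−1 > ln(0.15)/ln(0.8214) = 9.64, so N−1 ≥ 10 and N = 11.
Check: N=11 gives T = 0.1398 < 0.15; N=10 gives T = 0.1702.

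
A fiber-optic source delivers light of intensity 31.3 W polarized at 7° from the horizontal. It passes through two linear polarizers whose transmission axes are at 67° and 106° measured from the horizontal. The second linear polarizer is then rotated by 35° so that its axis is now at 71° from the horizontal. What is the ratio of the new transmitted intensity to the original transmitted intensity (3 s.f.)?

I_new/I_old ≈ 1.65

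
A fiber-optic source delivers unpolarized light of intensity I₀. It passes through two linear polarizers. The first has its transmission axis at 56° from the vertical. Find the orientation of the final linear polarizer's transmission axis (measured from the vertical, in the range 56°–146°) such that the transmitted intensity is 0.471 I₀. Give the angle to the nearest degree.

θ ≈ 70°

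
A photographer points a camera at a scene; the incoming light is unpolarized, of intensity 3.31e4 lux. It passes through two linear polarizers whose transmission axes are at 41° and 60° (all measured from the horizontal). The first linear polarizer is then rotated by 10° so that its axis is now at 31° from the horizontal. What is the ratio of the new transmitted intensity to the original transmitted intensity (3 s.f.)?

Before rotation:
Unpolarized light through the first polarizer → I₁ = ½ I₀, now polarized at 41°.
I₂ = I₁ cos²(60° − 41°) = 0.5 I₀ · cos²(19°) = 0.447 I₀.
After rotation:
Unpolarized light through the first polarizer → I₁ = ½ I₀, now polarized at 31°.
I₂ = I₁ cos²(60° − 31°) = 0.5 I₀ · cos²(29°) = 0.3825 I₀.
Ratio = 0.3825 / 0.447 = 0.8557.

I_new/I_old ≈ 0.856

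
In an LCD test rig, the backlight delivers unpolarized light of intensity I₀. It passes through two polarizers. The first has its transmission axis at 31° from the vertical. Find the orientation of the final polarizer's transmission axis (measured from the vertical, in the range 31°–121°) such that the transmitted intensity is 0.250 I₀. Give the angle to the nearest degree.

θ ≈ 76°

Unpolarized light through the first polarizer → I₁ = ½ I₀, now polarized at 31°.
Need I₂/I₀ = 0.25, so cos²(θ − 31°) = 0.25 / 0.5 = 0.5.
θ − 31° = arccos(√0.5) = 45.0°, giving θ ≈ 31 + 45.0 = 76.0°.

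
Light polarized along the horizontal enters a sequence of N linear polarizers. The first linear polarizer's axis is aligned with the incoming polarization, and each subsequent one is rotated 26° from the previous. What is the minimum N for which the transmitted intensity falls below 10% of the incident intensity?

First polarizer is aligned with the polarization: full transmission.
Each further stage multiplies by cos²(26°) = 0.8078.
After N polarizers: T = 0.8078^(N−1). Require T < 0.10 ⇒ N−1 > ln(0.10)/ln(0.8078) = 10.79, so N−1 ≥ 11 and N = 12.
Check: N=12 gives T = 0.09561 < 0.10; N=11 gives T = 0.1184.

N = 12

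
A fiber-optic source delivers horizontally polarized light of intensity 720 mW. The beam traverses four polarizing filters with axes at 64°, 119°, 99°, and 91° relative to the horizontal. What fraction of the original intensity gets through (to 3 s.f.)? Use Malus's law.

By Malus's law, I₁ = 720 mW · cos²(64°) = 138.4 mW.
I₂ = I₁ · cos²(55°) = 138.4 · 0.329 = 45.52 mW.
I₃ = I₂ · cos²(20°) = 45.52 · 0.883 = 40.19 mW.
I₄ = I₃ · cos²(8°) = 40.19 · 0.9806 = 39.42 mW.
Transmitted fraction = 0.05474.

I/I₀ ≈ 0.0547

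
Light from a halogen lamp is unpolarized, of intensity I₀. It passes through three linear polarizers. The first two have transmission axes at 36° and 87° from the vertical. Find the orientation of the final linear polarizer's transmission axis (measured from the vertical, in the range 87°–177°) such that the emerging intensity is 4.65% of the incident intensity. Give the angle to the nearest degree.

θ ≈ 148°

Unpolarized light through the first polarizer → I₁ = ½ I₀, now polarized at 36°.
I₂ = I₁ cos²(87° − 36°) = 0.5 I₀ · cos²(51°) = 0.198 I₀.
Need I₃/I₀ = 0.0465, so cos²(θ − 87°) = 0.0465 / 0.198 = 0.2348.
θ − 87° = arccos(√0.2348) = 61.0°, giving θ ≈ 87 + 61.0 = 148.0°.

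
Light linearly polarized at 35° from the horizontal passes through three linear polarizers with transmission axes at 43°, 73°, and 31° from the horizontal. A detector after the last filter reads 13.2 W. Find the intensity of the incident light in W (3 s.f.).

I₀ ≈ 32.5 W

I₁ = I₀ cos²(43° − 35°) = I₀ cos²(8°) = 0.9806 I₀.
I₂ = I₁ cos²(73° − 43°) = 0.9806 I₀ · cos²(30°) = 0.7355 I₀.
I₃ = I₂ cos²(31° − 73°) = 0.7355 I₀ · cos²(42°) = 0.4062 I₀.
So 13.2 W = 0.4062 I₀, giving I₀ = 13.2/0.4062 = 32.5 W.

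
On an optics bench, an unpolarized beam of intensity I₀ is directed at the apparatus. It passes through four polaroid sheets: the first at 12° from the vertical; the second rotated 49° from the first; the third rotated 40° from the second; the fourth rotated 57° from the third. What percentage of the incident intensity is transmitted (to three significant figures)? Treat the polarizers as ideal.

≈ 3.75%

Unpolarized light through the first polarizer → I₁ = ½ I₀, now polarized at 12°.
I₂ = I₁ cos²(49°) = 0.5 · 0.4304 I₀ = 0.2152 I₀.
I₃ = I₂ cos²(40°) = 0.2152 · 0.5868 I₀ = 0.1263 I₀.
I₄ = I₃ cos²(57°) = 0.1263 · 0.2966 I₀ = 0.03746 I₀.
That is 3.746% of the incident intensity.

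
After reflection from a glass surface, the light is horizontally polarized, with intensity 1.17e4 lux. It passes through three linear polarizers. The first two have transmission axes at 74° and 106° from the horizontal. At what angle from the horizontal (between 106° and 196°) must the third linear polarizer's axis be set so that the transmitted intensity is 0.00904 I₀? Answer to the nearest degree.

I₁ = I₀ cos²(74° − 0°) = I₀ cos²(74°) = 0.07598 I₀.
I₂ = I₁ cos²(106° − 74°) = 0.07598 I₀ · cos²(32°) = 0.05464 I₀.
Need I₃/I₀ = 0.00904, so cos²(θ − 106°) = 0.00904 / 0.05464 = 0.1654.
θ − 106° = arccos(√0.1654) = 66.0°, giving θ ≈ 106 + 66.0 = 172.0°.

θ ≈ 172°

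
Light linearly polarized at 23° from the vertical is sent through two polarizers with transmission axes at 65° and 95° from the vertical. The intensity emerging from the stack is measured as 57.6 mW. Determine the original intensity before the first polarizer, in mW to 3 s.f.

I₁ = I₀ cos²(65° − 23°) = I₀ cos²(42°) = 0.5523 I₀.
I₂ = I₁ cos²(95° − 65°) = 0.5523 I₀ · cos²(30°) = 0.4142 I₀.
So 57.6 mW = 0.4142 I₀, giving I₀ = 57.6/0.4142 = 139.1 mW.

I₀ ≈ 139 mW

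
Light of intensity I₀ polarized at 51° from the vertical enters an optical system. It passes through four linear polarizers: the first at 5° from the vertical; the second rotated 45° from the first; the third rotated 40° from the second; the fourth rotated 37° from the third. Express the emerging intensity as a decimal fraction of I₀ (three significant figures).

≈ 0.0903 I₀

By Malus's law, I₁ = I₀ cos²(5° − 51°) = I₀ cos²(46°) = 0.4826 I₀.
I₂ = I₁ cos²(45°) = 0.4826 · 0.5 I₀ = 0.2413 I₀.
I₃ = I₂ cos²(40°) = 0.2413 · 0.5868 I₀ = 0.1416 I₀.
I₄ = I₃ cos²(37°) = 0.1416 · 0.6378 I₀ = 0.09031 I₀.
Transmitted fraction = 0.09031.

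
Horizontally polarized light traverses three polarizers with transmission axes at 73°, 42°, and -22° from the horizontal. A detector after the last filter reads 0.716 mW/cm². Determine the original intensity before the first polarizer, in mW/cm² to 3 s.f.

By Malus's law, I₁ = I₀ cos²(73° − 0°) = I₀ cos²(73°) = 0.08548 I₀.
I₂ = I₁ cos²(42° − 73°) = 0.08548 I₀ · cos²(31°) = 0.06281 I₀.
I₃ = I₂ cos²(-22° − 42°) = 0.06281 I₀ · cos²(64°) = 0.01207 I₀.
So 0.716 mW/cm² = 0.01207 I₀, giving I₀ = 0.716/0.01207 = 59.32 mW/cm².

I₀ ≈ 59.3 mW/cm²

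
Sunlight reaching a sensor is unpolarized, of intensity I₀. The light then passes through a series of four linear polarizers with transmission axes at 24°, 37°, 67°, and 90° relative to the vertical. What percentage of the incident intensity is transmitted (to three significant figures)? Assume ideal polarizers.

Unpolarized light through the first polarizer → I₁ = ½ I₀, now polarized at 24°.
I₂ = I₁ cos²(37° − 24°) = 0.5 I₀ · cos²(13°) = 0.4747 I₀.
I₃ = I₂ cos²(67° − 37°) = 0.4747 I₀ · cos²(30°) = 0.356 I₀.
I₄ = I₃ cos²(90° − 67°) = 0.356 I₀ · cos²(23°) = 0.3017 I₀.
That is 30.17% of the incident intensity.

≈ 30.2%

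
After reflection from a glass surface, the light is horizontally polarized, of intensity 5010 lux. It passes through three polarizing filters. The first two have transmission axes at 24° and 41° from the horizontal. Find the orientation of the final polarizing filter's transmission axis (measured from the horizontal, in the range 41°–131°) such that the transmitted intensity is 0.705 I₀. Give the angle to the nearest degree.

θ ≈ 57°

I₁ = I₀ cos²(24° − 0°) = I₀ cos²(24°) = 0.8346 I₀.
I₂ = I₁ cos²(41° − 24°) = 0.8346 I₀ · cos²(17°) = 0.7632 I₀.
Need I₃/I₀ = 0.705, so cos²(θ − 41°) = 0.705 / 0.7632 = 0.9237.
θ − 41° = arccos(√0.9237) = 16.0°, giving θ ≈ 41 + 16.0 = 57.0°.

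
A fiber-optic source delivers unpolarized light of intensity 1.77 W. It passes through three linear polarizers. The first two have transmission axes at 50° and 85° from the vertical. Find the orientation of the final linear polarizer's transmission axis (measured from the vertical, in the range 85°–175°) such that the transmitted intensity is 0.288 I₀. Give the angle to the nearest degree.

θ ≈ 107°

Unpolarized light through the first polarizer → I₁ = ½ I₀, now polarized at 50°.
I₂ = I₁ cos²(85° − 50°) = 0.5 I₀ · cos²(35°) = 0.3355 I₀.
Need I₃/I₀ = 0.288, so cos²(θ − 85°) = 0.288 / 0.3355 = 0.8584.
θ − 85° = arccos(√0.8584) = 22.1°, giving θ ≈ 85 + 22.1 = 107.1°.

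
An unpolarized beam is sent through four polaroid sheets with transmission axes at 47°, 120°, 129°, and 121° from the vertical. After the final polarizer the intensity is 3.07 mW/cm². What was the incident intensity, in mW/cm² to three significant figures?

I₀ ≈ 75.1 mW/cm²

Unpolarized light through the first polarizer → I₁ = ½ I₀, now polarized at 47°.
I₂ = I₁ cos²(120° − 47°) = 0.5 I₀ · cos²(73°) = 0.04274 I₀.
I₃ = I₂ cos²(129° − 120°) = 0.04274 I₀ · cos²(9°) = 0.04169 I₀.
I₄ = I₃ cos²(121° − 129°) = 0.04169 I₀ · cos²(8°) = 0.04089 I₀.
So 3.07 mW/cm² = 0.04089 I₀, giving I₀ = 3.07/0.04089 = 75.08 mW/cm².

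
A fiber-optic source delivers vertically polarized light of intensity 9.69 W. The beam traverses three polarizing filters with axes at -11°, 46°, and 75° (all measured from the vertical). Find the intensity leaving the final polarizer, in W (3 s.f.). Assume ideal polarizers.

By Malus's law, I₁ = 9.69 W · cos²(11°) = 9.337 W.
I₂ = I₁ · cos²(57°) = 9.337 · 0.2966 = 2.77 W.
I₃ = I₂ · cos²(29°) = 2.77 · 0.765 = 2.119 W.

I ≈ 2.12 W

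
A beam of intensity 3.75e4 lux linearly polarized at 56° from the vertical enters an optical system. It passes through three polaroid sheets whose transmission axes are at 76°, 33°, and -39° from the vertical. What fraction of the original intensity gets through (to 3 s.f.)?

I₁ = 3.75e4 lux · cos²(20°) = 3.311e+04 lux.
I₂ = I₁ · cos²(43°) = 3.311e+04 · 0.5349 = 1.771e+04 lux.
I₃ = I₂ · cos²(72°) = 1.771e+04 · 0.09549 = 1691 lux.
Transmitted fraction = 0.0451.

I/I₀ ≈ 0.0451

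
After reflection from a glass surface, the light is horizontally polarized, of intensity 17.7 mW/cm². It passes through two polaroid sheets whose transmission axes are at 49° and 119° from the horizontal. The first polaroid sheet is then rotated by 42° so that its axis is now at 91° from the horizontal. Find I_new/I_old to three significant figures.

Before rotation:
I₁ = I₀ cos²(49° − 0°) = I₀ cos²(49°) = 0.4304 I₀.
I₂ = I₁ cos²(119° − 49°) = 0.4304 I₀ · cos²(70°) = 0.05035 I₀.
After rotation:
I₁ = I₀ cos²(91° − 0°) = I₀ cos²(89°) = 0.0003046 I₀.
I₂ = I₁ cos²(119° − 91°) = 0.0003046 I₀ · cos²(28°) = 0.0002375 I₀.
Ratio = 0.0002375 / 0.05035 = 0.004716.

I_new/I_old ≈ 0.00472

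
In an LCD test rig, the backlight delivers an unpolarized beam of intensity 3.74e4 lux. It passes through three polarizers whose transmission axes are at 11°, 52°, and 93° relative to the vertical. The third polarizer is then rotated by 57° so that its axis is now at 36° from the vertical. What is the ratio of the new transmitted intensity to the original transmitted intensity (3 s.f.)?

Before rotation:
Unpolarized light through the first polarizer → I₁ = ½ I₀, now polarized at 11°.
I₂ = I₁ cos²(52° − 11°) = 0.5 I₀ · cos²(41°) = 0.2848 I₀.
I₃ = I₂ cos²(93° − 52°) = 0.2848 I₀ · cos²(41°) = 0.1622 I₀.
After rotation:
Unpolarized light through the first polarizer → I₁ = ½ I₀, now polarized at 11°.
I₂ = I₁ cos²(52° − 11°) = 0.5 I₀ · cos²(41°) = 0.2848 I₀.
I₃ = I₂ cos²(36° − 52°) = 0.2848 I₀ · cos²(16°) = 0.2632 I₀.
Ratio = 0.2632 / 0.1622 = 1.622.

I_new/I_old ≈ 1.62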